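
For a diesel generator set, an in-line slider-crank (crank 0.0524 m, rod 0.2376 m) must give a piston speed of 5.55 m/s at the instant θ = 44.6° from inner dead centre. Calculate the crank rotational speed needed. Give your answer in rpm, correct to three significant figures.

For an in-line slider-crank, |v_piston| = rω|sinθ|·[1 + r cosθ/√(L² − r² sin²θ)].
With r = 0.0524 m, L = 0.2376 m, θ = 44.6°: the bracketed kinematic factor |dx/dθ| = 0.042641 m.
ω = v/|dx/dθ| = 5.55/0.042641 = 130.16 rad/s.
N = 60ω/(2π) = 1242.9 rpm.

1240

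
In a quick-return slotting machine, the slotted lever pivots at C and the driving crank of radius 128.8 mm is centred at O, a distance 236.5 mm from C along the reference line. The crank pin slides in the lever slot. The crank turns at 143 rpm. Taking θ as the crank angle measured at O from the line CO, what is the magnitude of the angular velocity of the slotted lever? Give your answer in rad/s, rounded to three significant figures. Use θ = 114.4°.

ω = 14.97 rad/s (from 143 rpm).
Crank pin A relative to C: A = (d + r cosθ, r sinθ); lever angle φ = atan2(r sinθ, d + r cosθ).
Differentiating tanφ: φ̇ = rω(d cosθ + r)/(d² + r² + 2dr cosθ).
d² + r² + 2dr cosθ = |CA|² = 0.0473544 m²;  d cosθ + r = +0.031101 m.
|ω_lever| = |0.1288·14.97·+0.031101| / 0.0473544 = 1.2668 rad/s.

1.27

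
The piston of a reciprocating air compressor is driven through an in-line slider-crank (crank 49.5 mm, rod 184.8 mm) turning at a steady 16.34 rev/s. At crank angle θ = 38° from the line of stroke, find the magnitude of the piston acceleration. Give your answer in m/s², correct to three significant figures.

ω = 2π·16.3 = 102.7 rad/s
x(θ) = r cosθ + √(L² − r² sin²θ); with ω constant, a = ω²·d²x/dθ².
d²x/dθ² = −r cosθ − r²(cos2θ)/√u − r⁴ sin²2θ/(4u^{3/2}),  u = L² − r² sin²θ = 0.0332223 m².
Substituting r = 0.0495 m, L = 0.1848 m, θ = 38°: d²x/dθ² = -0.042492 m.
a = ω²·d²x/dθ² = (102.7)²·(-0.042492) = -447.89 m/s²;  |a| = 447.89 m/s².

448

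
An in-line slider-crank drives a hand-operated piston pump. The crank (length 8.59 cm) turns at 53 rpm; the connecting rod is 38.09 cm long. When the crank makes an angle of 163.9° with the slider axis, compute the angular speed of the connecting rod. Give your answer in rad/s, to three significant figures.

ω = 5.55 rad/s (converted from 53 rpm).
The rod makes angle φ with the slider axis where L sinφ = r sinθ; differentiating, L cosφ·φ̇ = r ω cosθ.
L cosφ = √(L² − r² sin²θ) = 0.38015 m.
|ω_rod| = r ω |cosθ| / √(L² − r² sin²θ) = 0.0859·5.55·0.96078/0.38015 = 1.2049 rad/s.

1.20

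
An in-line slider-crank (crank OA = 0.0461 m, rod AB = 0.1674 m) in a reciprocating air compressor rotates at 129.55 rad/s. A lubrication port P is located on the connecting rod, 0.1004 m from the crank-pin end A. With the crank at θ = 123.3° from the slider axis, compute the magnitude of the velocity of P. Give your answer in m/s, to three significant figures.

ω = 129.6 rad/s.  Crank-pin speed |V_A| = rω = 5.9723 m/s, perpendicular to OA.
Rod angle: sinφ = −(r/L) sinθ ⇒ φ = -13.307°; ω_rod = −rω cosθ/√(L²−r²sin²θ) = +20.128 rad/s.
V_P = V_A + ω_rod × AP, with AP = 0.1004 m along the rod.
Components: V_Px = −rω sinθ − a·ω_rod·sinφ = -4.5265 m/s;  V_Py = rω cosθ + a·ω_rod·cosφ = -1.3123 m/s.
|V_P| = √(V_Px² + V_Py²) = 4.7129 m/s.

4.71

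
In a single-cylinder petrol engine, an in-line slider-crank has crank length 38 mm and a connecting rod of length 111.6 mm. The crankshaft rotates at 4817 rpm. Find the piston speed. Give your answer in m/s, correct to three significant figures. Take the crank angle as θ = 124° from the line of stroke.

ω = 2π·4817/60 = 504.4 rad/s
For an in-line slider-crank, x = r cosθ + √(L² − r² sin²θ), so v = −rω sinθ·[1 + r cosθ/√(L² − r² sin²θ)].
With r = 0.038 m, L = 0.1116 m, θ = 124°: √(L² − r² sin²θ) = 0.10706 m.
v = −0.038·504.4·0.82904·[1 + 0.038·-0.55919/0.10706] = -12.737 m/s.
|v| = 12.737 m/s.

12.7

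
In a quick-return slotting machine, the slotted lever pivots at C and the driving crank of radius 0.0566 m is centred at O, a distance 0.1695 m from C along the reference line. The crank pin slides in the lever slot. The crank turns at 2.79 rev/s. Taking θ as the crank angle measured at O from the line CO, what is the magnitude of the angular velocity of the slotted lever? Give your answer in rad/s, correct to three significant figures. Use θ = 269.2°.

ω = 17.53 rad/s (from 2.79 rev/s).
Crank pin A relative to C: A = (d + r cosθ, r sinθ); lever angle φ = atan2(r sinθ, d + r cosθ).
Differentiating tanφ: φ̇ = rω(d cosθ + r)/(d² + r² + 2dr cosθ).
d² + r² + 2dr cosθ = |CA|² = 0.0316659 m²;  d cosθ + r = +0.054233 m.
|ω_lever| = |0.0566·17.53·+0.054233| / 0.0316659 = 1.6993 rad/s.

1.70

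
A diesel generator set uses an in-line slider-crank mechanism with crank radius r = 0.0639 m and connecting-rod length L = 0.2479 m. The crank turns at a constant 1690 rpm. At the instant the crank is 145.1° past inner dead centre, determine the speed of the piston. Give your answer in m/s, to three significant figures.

5.09

ω = 2π·1690/60 = 177 rad/s
For an in-line slider-crank, x = r cosθ + √(L² − r² sin²θ), so v = −rω sinθ·[1 + r cosθ/√(L² − r² sin²θ)].
With r = 0.0639 m, L = 0.2479 m, θ = 145.1°: √(L² − r² sin²θ) = 0.24519 m.
v = −0.0639·177·0.57215·[1 + 0.0639·-0.82015/0.24519] = -5.0873 m/s.
|v| = 5.0873 m/s.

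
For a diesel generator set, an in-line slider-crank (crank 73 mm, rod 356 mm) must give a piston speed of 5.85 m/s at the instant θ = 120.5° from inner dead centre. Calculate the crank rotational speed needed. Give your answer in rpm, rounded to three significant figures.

For an in-line slider-crank, |v_piston| = rω|sinθ|·[1 + r cosθ/√(L² − r² sin²θ)].
With r = 0.073 m, L = 0.356 m, θ = 120.5°: the bracketed kinematic factor |dx/dθ| = 0.056248 m.
ω = v/|dx/dθ| = 5.85/0.056248 = 104 rad/s.
N = 60ω/(2π) = 993.16 rpm.

993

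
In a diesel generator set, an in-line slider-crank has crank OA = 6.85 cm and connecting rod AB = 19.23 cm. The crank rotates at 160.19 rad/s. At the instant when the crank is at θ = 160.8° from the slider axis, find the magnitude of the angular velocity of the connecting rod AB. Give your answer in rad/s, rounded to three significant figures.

ω = 160.2 rad/s
The rod makes angle φ with the slider axis where L sinφ = r sinθ; differentiating, L cosφ·φ̇ = r ω cosθ.
L cosφ = √(L² − r² sin²θ) = 0.19098 m.
|ω_rod| = r ω |cosθ| / √(L² − r² sin²θ) = 0.0685·160.2·0.94438/0.19098 = 54.262 rad/s.

54.3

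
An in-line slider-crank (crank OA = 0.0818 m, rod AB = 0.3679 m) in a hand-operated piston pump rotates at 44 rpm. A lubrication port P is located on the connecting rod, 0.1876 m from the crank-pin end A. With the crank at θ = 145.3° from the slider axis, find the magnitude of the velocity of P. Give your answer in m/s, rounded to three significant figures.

ω = 4.608 rad/s.  Crank-pin speed |V_A| = rω = 0.37691 m/s, perpendicular to OA.
Rod angle: sinφ = −(r/L) sinθ ⇒ φ = -7.272°; ω_rod = −rω cosθ/√(L²−r²sin²θ) = +0.8491 rad/s.
V_P = V_A + ω_rod × AP, with AP = 0.1876 m along the rod.
Components: V_Px = −rω sinθ − a·ω_rod·sinφ = -0.1944 m/s;  V_Py = rω cosθ + a·ω_rod·cosφ = -0.15186 m/s.
|V_P| = √(V_Px² + V_Py²) = 0.24669 m/s.

0.247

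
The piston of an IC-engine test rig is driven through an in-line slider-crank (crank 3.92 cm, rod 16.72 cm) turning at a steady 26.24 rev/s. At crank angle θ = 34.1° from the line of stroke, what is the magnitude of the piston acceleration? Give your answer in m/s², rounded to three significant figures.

ω = 2π·26.2 = 164.9 rad/s
x(θ) = r cosθ + √(L² − r² sin²θ); with ω constant, a = ω²·d²x/dθ².
d²x/dθ² = −r cosθ − r²(cos2θ)/√u − r⁴ sin²2θ/(4u^{3/2}),  u = L² − r² sin²θ = 0.0274728 m².
Substituting r = 0.0392 m, L = 0.1672 m, θ = 34.1°: d²x/dθ² = -0.036015 m.
a = ω²·d²x/dθ² = (164.9)²·(-0.036015) = -978.96 m/s²;  |a| = 978.96 m/s².

979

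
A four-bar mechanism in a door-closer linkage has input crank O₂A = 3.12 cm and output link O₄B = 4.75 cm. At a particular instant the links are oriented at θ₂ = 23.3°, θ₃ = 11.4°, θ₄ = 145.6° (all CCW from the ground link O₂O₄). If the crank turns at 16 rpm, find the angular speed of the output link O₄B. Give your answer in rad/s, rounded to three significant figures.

0.317

ω₂ = 1.676 rad/s (from 16 rpm).
Differentiating the loop-closure r₂e^{iθ₂}+r₃e^{iθ₃}=r₁+r₄e^{iθ₄} gives r₂ω₂e^{iθ₂}+r₃ω₃e^{iθ₃}=r₄ω₄e^{iθ₄}.
Eliminating the other unknown: ω₄ = r₂ω₂ sin(θ₂−θ₃) / [r₄ sin(θ₄−θ₃)].
Numerator sine = +0.20620; denominator sine = +0.71691.
Result = 0.0312·1.676·(+0.20620) / (0.0475·(+0.71691)) = +0.31655 rad/s; magnitude 0.31655 rad/s.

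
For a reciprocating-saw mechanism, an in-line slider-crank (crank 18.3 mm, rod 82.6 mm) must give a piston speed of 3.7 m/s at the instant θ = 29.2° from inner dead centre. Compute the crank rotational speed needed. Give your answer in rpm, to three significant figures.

For an in-line slider-crank, |v_piston| = rω|sinθ|·[1 + r cosθ/√(L² − r² sin²θ)].
With r = 0.0183 m, L = 0.0826 m, θ = 29.2°: the bracketed kinematic factor |dx/dθ| = 0.010665 m.
ω = v/|dx/dθ| = 3.7/0.010665 = 346.94 rad/s.
N = 60ω/(2π) = 3313.1 rpm.

3310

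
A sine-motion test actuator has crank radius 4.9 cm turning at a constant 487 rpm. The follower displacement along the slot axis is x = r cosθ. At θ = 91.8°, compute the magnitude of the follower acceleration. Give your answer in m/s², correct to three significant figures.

4.00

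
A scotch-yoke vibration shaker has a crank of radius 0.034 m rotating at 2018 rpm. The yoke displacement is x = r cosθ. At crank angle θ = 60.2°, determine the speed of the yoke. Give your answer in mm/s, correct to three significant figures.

6230

ω = 211.3 rad/s (from 2018 rpm).
x = r cosθ ⇒ ẋ = −rω sinθ.
|v| = rω|sinθ| = 0.034·211.3·|sin 60.2°| = 6.2349 m/s = 6234.9 mm/s.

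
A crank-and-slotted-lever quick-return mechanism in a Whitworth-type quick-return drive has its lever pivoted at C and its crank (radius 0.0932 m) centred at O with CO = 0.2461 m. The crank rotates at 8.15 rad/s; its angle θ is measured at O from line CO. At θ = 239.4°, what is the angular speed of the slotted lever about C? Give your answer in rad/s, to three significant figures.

ω = 8.15 rad/s
Crank pin A relative to C: A = (d + r cosθ, r sinθ); lever angle φ = atan2(r sinθ, d + r cosθ).
Differentiating tanφ: φ̇ = rω(d cosθ + r)/(d² + r² + 2dr cosθ).
d² + r² + 2dr cosθ = |CA|² = 0.0459002 m²;  d cosθ + r = -0.032075 m.
|ω_lever| = |0.0932·8.15·-0.032075| / 0.0459002 = 0.5308 rad/s.

0.531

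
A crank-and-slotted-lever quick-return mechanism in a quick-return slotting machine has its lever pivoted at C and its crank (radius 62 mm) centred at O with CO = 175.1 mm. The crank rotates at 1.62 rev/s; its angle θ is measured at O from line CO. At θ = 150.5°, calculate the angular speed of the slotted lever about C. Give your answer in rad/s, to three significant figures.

3.66

ω = 10.18 rad/s (from 1.62 rev/s).
Crank pin A relative to C: A = (d + r cosθ, r sinθ); lever angle φ = atan2(r sinθ, d + r cosθ).
Differentiating tanφ: φ̇ = rω(d cosθ + r)/(d² + r² + 2dr cosθ).
d² + r² + 2dr cosθ = |CA|² = 0.0156065 m²;  d cosθ + r = -0.090399 m.
|ω_lever| = |0.062·10.18·-0.090399| / 0.0156065 = 3.6555 rad/s.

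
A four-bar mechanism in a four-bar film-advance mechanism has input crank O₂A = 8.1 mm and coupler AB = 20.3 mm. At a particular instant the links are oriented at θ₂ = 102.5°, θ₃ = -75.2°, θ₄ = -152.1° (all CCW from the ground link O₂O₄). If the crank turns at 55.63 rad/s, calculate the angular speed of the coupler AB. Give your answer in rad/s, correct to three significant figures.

22.0

ω₂ = 55.63 rad/s
Differentiating the loop-closure r₂e^{iθ₂}+r₃e^{iθ₃}=r₁+r₄e^{iθ₄} gives r₂ω₂e^{iθ₂}+r₃ω₃e^{iθ₃}=r₄ω₄e^{iθ₄}.
Eliminating the other unknown: ω₃ = r₂ω₂ sin(θ₄−θ₂) / [r₃ sin(θ₃−θ₄)].
Numerator sine = +0.96410; denominator sine = +0.97398.
Result = 0.0081·55.63·(+0.96410) / (0.0203·(+0.97398)) = +21.972 rad/s; magnitude 21.972 rad/s.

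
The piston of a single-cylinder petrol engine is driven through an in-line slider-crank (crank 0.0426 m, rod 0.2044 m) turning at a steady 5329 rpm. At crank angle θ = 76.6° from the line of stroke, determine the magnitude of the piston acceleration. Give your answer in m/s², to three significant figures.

ω = 2π·5329/60 = 558.1 rad/s
x(θ) = r cosθ + √(L² − r² sin²θ); with ω constant, a = ω²·d²x/dθ².
d²x/dθ² = −r cosθ − r²(cos2θ)/√u − r⁴ sin²2θ/(4u^{3/2}),  u = L² − r² sin²θ = 0.0400621 m².
Substituting r = 0.0426 m, L = 0.2044 m, θ = 76.6°: d²x/dθ² = -0.0018005 m.
a = ω²·d²x/dθ² = (558.1)²·(-0.0018005) = -560.7 m/s²;  |a| = 560.7 m/s².

561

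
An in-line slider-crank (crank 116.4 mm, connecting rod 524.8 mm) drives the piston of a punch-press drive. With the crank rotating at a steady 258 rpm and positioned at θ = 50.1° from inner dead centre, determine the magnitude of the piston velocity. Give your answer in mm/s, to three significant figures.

2760

ω = 2π·258/60 = 27.02 rad/s
For an in-line slider-crank, x = r cosθ + √(L² − r² sin²θ), so v = −rω sinθ·[1 + r cosθ/√(L² − r² sin²θ)].
With r = 0.1164 m, L = 0.5248 m, θ = 50.1°: √(L² − r² sin²θ) = 0.51715 m.
v = −0.1164·27.02·0.76717·[1 + 0.1164·0.64145/0.51715] = -2.761 m/s.
|v| = 2.761 m/s = 2761 mm/s.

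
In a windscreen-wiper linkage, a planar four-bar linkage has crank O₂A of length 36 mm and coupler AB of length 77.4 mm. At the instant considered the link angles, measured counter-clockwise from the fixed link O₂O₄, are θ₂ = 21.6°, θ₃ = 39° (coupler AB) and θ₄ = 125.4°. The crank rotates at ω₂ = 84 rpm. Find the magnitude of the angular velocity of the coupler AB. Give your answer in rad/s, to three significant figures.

ω₂ = 8.796 rad/s (from 84 rpm).
Differentiating the loop-closure r₂e^{iθ₂}+r₃e^{iθ₃}=r₁+r₄e^{iθ₄} gives r₂ω₂e^{iθ₂}+r₃ω₃e^{iθ₃}=r₄ω₄e^{iθ₄}.
Eliminating the other unknown: ω₃ = r₂ω₂ sin(θ₄−θ₂) / [r₃ sin(θ₃−θ₄)].
Numerator sine = +0.97113; denominator sine = -0.99803.
Result = 0.036·8.796·(+0.97113) / (0.0774·(-0.99803)) = -3.9811 rad/s; magnitude 3.9811 rad/s.

3.98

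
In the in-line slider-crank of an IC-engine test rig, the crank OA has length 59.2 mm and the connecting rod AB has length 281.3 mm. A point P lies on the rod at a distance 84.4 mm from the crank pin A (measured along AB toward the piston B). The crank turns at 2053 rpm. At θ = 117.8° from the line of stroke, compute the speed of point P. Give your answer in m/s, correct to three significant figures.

11.7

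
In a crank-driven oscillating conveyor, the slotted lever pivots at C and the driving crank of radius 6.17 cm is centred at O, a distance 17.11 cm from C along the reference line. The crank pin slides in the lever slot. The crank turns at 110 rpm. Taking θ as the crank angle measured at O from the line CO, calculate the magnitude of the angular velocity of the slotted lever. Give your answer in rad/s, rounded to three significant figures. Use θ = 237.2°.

ω = 11.52 rad/s (from 110 rpm).
Crank pin A relative to C: A = (d + r cosθ, r sinθ); lever angle φ = atan2(r sinθ, d + r cosθ).
Differentiating tanφ: φ̇ = rω(d cosθ + r)/(d² + r² + 2dr cosθ).
d² + r² + 2dr cosθ = |CA|² = 0.0216446 m²;  d cosθ + r = -0.030986 m.
|ω_lever| = |0.0617·11.52·-0.030986| / 0.0216446 = 1.0175 rad/s.

1.02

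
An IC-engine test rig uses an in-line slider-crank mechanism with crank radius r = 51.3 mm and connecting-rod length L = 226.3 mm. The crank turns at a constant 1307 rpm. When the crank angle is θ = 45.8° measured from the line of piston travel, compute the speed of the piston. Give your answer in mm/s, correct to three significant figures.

5840

ω = 2π·1307/60 = 136.9 rad/s
For an in-line slider-crank, x = r cosθ + √(L² − r² sin²θ), so v = −rω sinθ·[1 + r cosθ/√(L² − r² sin²θ)].
With r = 0.0513 m, L = 0.2263 m, θ = 45.8°: √(L² − r² sin²θ) = 0.22329 m.
v = −0.0513·136.9·0.71691·[1 + 0.0513·0.69717/0.22329] = -5.8399 m/s.
|v| = 5.8399 m/s = 5839.9 mm/s.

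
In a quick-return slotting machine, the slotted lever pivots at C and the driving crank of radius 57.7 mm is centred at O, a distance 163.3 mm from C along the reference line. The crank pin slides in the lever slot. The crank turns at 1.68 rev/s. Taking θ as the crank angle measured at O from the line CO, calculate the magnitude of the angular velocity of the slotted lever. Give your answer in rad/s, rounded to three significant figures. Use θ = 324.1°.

2.56

ω = 10.56 rad/s (from 1.68 rev/s).
Crank pin A relative to C: A = (d + r cosθ, r sinθ); lever angle φ = atan2(r sinθ, d + r cosθ).
Differentiating tanφ: φ̇ = rω(d cosθ + r)/(d² + r² + 2dr cosθ).
d² + r² + 2dr cosθ = |CA|² = 0.0452613 m²;  d cosθ + r = +0.18998 m.
|ω_lever| = |0.0577·10.56·+0.18998| / 0.0452613 = 2.5565 rad/s.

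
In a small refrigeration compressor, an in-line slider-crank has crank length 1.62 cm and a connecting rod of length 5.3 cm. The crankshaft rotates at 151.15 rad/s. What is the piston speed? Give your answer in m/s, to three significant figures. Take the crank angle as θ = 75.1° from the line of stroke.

ω = 151.2 rad/s
For an in-line slider-crank, x = r cosθ + √(L² − r² sin²θ), so v = −rω sinθ·[1 + r cosθ/√(L² − r² sin²θ)].
With r = 0.0162 m, L = 0.053 m, θ = 75.1°: √(L² − r² sin²θ) = 0.050635 m.
v = −0.0162·151.2·0.96638·[1 + 0.0162·0.25713/0.050635] = -2.561 m/s.
|v| = 2.561 m/s.

2.56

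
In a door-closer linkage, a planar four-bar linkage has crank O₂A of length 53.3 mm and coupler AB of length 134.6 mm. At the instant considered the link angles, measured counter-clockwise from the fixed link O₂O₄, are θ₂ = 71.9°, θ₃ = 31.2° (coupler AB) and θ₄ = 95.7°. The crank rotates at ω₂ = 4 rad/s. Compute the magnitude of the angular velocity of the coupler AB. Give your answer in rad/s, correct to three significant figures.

ω₂ = 4 rad/s
Differentiating the loop-closure r₂e^{iθ₂}+r₃e^{iθ₃}=r₁+r₄e^{iθ₄} gives r₂ω₂e^{iθ₂}+r₃ω₃e^{iθ₃}=r₄ω₄e^{iθ₄}.
Eliminating the other unknown: ω₃ = r₂ω₂ sin(θ₄−θ₂) / [r₃ sin(θ₃−θ₄)].
Numerator sine = +0.40355; denominator sine = -0.90259.
Result = 0.0533·4·(+0.40355) / (0.1346·(-0.90259)) = -0.70818 rad/s; magnitude 0.70818 rad/s.

0.708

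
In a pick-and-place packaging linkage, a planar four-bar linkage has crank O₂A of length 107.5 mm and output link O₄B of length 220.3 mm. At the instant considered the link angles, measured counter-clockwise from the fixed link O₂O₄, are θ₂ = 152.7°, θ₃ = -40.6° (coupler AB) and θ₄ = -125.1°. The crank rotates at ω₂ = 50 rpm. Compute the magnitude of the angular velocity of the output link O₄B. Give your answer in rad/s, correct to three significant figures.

ω₂ = 5.236 rad/s (from 50 rpm).
Differentiating the loop-closure r₂e^{iθ₂}+r₃e^{iθ₃}=r₁+r₄e^{iθ₄} gives r₂ω₂e^{iθ₂}+r₃ω₃e^{iθ₃}=r₄ω₄e^{iθ₄}.
Eliminating the other unknown: ω₄ = r₂ω₂ sin(θ₂−θ₃) / [r₄ sin(θ₄−θ₃)].
Numerator sine = -0.23005; denominator sine = -0.99540.
Result = 0.1075·5.236·(-0.23005) / (0.2203·(-0.99540)) = +0.5905 rad/s; magnitude 0.5905 rad/s.

0.590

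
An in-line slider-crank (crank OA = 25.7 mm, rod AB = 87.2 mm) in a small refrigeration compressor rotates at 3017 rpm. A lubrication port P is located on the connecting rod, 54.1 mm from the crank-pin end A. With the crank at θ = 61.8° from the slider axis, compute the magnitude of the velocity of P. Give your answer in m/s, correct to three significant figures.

ω = 315.9 rad/s.  Crank-pin speed |V_A| = rω = 8.1196 m/s, perpendicular to OA.
Rod angle: sinφ = −(r/L) sinθ ⇒ φ = -15.055°; ω_rod = −rω cosθ/√(L²−r²sin²θ) = -45.566 rad/s.
V_P = V_A + ω_rod × AP, with AP = 0.0541 m along the rod.
Components: V_Px = −rω sinθ − a·ω_rod·sinφ = -7.7962 m/s;  V_Py = rω cosθ + a·ω_rod·cosφ = +1.4565 m/s.
|V_P| = √(V_Px² + V_Py²) = 7.931 m/s.

7.93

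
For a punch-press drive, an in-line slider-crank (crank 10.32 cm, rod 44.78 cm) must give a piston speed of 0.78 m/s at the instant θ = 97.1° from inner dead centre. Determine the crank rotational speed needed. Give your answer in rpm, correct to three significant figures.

74.9

For an in-line slider-crank, |v_piston| = rω|sinθ|·[1 + r cosθ/√(L² − r² sin²θ)].
With r = 0.1032 m, L = 0.4478 m, θ = 97.1°: the bracketed kinematic factor |dx/dθ| = 0.099412 m.
ω = v/|dx/dθ| = 0.78/0.099412 = 7.8461 rad/s.
N = 60ω/(2π) = 74.925 rpm.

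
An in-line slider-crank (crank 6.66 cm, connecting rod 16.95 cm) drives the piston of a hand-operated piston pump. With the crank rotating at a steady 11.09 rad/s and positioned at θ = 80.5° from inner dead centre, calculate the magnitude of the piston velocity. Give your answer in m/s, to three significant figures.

0.780

ω = 11.09 rad/s
For an in-line slider-crank, x = r cosθ + √(L² − r² sin²θ), so v = −rω sinθ·[1 + r cosθ/√(L² − r² sin²θ)].
With r = 0.0666 m, L = 0.1695 m, θ = 80.5°: √(L² − r² sin²θ) = 0.15625 m.
v = −0.0666·11.09·0.98629·[1 + 0.0666·0.16505/0.15625] = -0.77971 m/s.
|v| = 0.77971 m/s.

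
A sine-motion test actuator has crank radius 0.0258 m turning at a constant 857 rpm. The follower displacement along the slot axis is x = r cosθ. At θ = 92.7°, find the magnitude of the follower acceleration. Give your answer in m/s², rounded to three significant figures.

ω = 89.74 rad/s (from 857 rpm).
x = r cosθ ⇒ ẍ = −rω² cosθ (ω constant).
|a| = rω²|cosθ| = 0.0258·(89.74)²·|cos 92.7°| = 9.7886 m/s².

9.79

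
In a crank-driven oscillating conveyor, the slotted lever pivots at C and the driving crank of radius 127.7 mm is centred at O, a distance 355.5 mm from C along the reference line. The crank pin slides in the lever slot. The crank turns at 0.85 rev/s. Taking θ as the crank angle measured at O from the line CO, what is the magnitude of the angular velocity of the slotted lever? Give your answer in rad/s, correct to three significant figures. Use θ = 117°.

0.226

ω = 5.341 rad/s (from 0.85 rev/s).
Crank pin A relative to C: A = (d + r cosθ, r sinθ); lever angle φ = atan2(r sinθ, d + r cosθ).
Differentiating tanφ: φ̇ = rω(d cosθ + r)/(d² + r² + 2dr cosθ).
d² + r² + 2dr cosθ = |CA|² = 0.101468 m²;  d cosθ + r = -0.033694 m.
|ω_lever| = |0.1277·5.341·-0.033694| / 0.101468 = 0.22647 rad/s.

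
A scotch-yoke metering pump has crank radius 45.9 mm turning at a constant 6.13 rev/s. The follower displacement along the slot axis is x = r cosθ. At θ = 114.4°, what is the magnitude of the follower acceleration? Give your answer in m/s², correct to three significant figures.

ω = 38.52 rad/s (from 6.13 rev/s).
x = r cosθ ⇒ ẍ = −rω² cosθ (ω constant).
|a| = rω²|cosθ| = 0.0459·(38.52)²·|cos 114.4°| = 28.129 m/s².

28.1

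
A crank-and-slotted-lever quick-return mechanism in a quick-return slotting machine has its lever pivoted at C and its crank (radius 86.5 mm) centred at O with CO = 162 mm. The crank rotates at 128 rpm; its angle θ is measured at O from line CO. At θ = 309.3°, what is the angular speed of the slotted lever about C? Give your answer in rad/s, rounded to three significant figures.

ω = 13.4 rad/s (from 128 rpm).
Crank pin A relative to C: A = (d + r cosθ, r sinθ); lever angle φ = atan2(r sinθ, d + r cosθ).
Differentiating tanφ: φ̇ = rω(d cosθ + r)/(d² + r² + 2dr cosθ).
d² + r² + 2dr cosθ = |CA|² = 0.0514774 m²;  d cosθ + r = +0.18911 m.
|ω_lever| = |0.0865·13.4·+0.18911| / 0.0514774 = 4.2594 rad/s.

4.26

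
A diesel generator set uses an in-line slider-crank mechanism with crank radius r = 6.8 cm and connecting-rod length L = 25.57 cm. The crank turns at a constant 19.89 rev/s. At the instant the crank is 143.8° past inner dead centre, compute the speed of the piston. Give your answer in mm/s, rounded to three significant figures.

3930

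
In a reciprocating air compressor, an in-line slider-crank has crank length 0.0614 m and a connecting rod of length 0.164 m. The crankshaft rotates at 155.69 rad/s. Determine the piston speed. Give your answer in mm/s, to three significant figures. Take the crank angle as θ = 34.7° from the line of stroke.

7160

ω = 155.7 rad/s
For an in-line slider-crank, x = r cosθ + √(L² − r² sin²θ), so v = −rω sinθ·[1 + r cosθ/√(L² − r² sin²θ)].
With r = 0.0614 m, L = 0.164 m, θ = 34.7°: √(L² − r² sin²θ) = 0.16023 m.
v = −0.0614·155.7·0.56928·[1 + 0.0614·0.82214/0.16023] = -7.1564 m/s.
|v| = 7.1564 m/s = 7156.4 mm/s.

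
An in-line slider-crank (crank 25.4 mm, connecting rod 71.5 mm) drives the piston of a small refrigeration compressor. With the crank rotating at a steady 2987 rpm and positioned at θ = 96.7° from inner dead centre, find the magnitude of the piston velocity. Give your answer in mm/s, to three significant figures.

ω = 2π·2987/60 = 312.8 rad/s
For an in-line slider-crank, x = r cosθ + √(L² − r² sin²θ), so v = −rω sinθ·[1 + r cosθ/√(L² − r² sin²θ)].
With r = 0.0254 m, L = 0.0715 m, θ = 96.7°: √(L² − r² sin²θ) = 0.066902 m.
v = −0.0254·312.8·0.99317·[1 + 0.0254·-0.11667/0.066902] = -7.5413 m/s.
|v| = 7.5413 m/s = 7541.3 mm/s.

7540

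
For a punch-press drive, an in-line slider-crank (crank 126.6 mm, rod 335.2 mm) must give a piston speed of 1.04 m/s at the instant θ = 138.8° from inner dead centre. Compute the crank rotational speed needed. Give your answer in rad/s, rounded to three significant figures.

17.7

For an in-line slider-crank, |v_piston| = rω|sinθ|·[1 + r cosθ/√(L² − r² sin²θ)].
With r = 0.1266 m, L = 0.3352 m, θ = 138.8°: the bracketed kinematic factor |dx/dθ| = 0.058923 m.
ω = v/|dx/dθ| = 1.04/0.058923 = 17.65 rad/s.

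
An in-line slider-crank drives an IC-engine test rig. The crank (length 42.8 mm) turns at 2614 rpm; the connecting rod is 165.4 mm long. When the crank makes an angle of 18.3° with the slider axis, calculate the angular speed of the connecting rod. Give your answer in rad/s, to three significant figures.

ω = 273.7 rad/s (converted from 2614 rpm).
The rod makes angle φ with the slider axis where L sinφ = r sinθ; differentiating, L cosφ·φ̇ = r ω cosθ.
L cosφ = √(L² − r² sin²θ) = 0.16485 m.
|ω_rod| = r ω |cosθ| / √(L² − r² sin²θ) = 0.0428·273.7·0.94943/0.16485 = 67.475 rad/s.

67.5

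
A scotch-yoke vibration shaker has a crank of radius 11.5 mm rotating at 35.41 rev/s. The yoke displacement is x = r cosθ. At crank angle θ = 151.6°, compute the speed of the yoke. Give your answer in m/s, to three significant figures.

1.22

ω = 222.5 rad/s (from 35.41 rev/s).
x = r cosθ ⇒ ẋ = −rω sinθ.
|v| = rω|sinθ| = 0.0115·222.5·|sin 151.6°| = 1.2169 m/s.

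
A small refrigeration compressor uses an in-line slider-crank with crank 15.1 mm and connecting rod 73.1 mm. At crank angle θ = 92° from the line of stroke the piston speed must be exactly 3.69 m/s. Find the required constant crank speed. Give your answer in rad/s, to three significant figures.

For an in-line slider-crank, |v_piston| = rω|sinθ|·[1 + r cosθ/√(L² − r² sin²θ)].
With r = 0.0151 m, L = 0.0731 m, θ = 92°: the bracketed kinematic factor |dx/dθ| = 0.01498 m.
ω = v/|dx/dθ| = 3.69/0.01498 = 246.33 rad/s.

246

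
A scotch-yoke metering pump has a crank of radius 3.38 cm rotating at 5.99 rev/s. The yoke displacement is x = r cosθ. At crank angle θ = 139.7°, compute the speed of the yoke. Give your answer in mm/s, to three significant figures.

ω = 37.64 rad/s (from 5.99 rev/s).
x = r cosθ ⇒ ẋ = −rω sinθ.
|v| = rω|sinθ| = 0.0338·37.64·|sin 139.7°| = 0.82279 m/s = 822.79 mm/s.

823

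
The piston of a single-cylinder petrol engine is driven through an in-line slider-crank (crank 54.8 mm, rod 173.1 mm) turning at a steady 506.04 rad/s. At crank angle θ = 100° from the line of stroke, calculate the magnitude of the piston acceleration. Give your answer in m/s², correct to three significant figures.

ω = 506 rad/s
x(θ) = r cosθ + √(L² − r² sin²θ); with ω constant, a = ω²·d²x/dθ².
d²x/dθ² = −r cosθ − r²(cos2θ)/√u − r⁴ sin²2θ/(4u^{3/2}),  u = L² − r² sin²θ = 0.0270511 m².
Substituting r = 0.0548 m, L = 0.1731 m, θ = 100°: d²x/dθ² = +0.026614 m.
a = ω²·d²x/dθ² = (506)²·(+0.026614) = +6815.3 m/s²;  |a| = 6815.3 m/s².

6820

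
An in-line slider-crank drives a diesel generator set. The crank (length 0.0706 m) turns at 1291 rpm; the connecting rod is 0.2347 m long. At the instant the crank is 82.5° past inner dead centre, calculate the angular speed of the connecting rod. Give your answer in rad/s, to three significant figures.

ω = 135.2 rad/s (converted from 1291 rpm).
The rod makes angle φ with the slider axis where L sinφ = r sinθ; differentiating, L cosφ·φ̇ = r ω cosθ.
L cosφ = √(L² − r² sin²θ) = 0.22402 m.
|ω_rod| = r ω |cosθ| / √(L² − r² sin²θ) = 0.0706·135.2·0.13053/0.22402 = 5.5612 rad/s.

5.56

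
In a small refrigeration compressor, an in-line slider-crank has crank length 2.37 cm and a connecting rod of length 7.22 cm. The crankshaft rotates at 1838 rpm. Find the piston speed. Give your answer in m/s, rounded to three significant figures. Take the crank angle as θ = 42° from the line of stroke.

3.82

ω = 2π·1838/60 = 192.5 rad/s
For an in-line slider-crank, x = r cosθ + √(L² − r² sin²θ), so v = −rω sinθ·[1 + r cosθ/√(L² − r² sin²θ)].
With r = 0.0237 m, L = 0.0722 m, θ = 42°: √(L² − r² sin²θ) = 0.070437 m.
v = −0.0237·192.5·0.66913·[1 + 0.0237·0.74314/0.070437] = -3.8156 m/s.
|v| = 3.8156 m/s.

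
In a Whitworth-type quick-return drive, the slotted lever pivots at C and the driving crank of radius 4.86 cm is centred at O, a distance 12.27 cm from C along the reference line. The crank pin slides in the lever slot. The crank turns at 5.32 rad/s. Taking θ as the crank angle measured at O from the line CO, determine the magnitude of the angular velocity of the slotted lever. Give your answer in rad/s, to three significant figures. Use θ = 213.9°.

1.83

ω = 5.32 rad/s
Crank pin A relative to C: A = (d + r cosθ, r sinθ); lever angle φ = atan2(r sinθ, d + r cosθ).
Differentiating tanφ: φ̇ = rω(d cosθ + r)/(d² + r² + 2dr cosθ).
d² + r² + 2dr cosθ = |CA|² = 0.00751816 m²;  d cosθ + r = -0.053243 m.
|ω_lever| = |0.0486·5.32·-0.053243| / 0.00751816 = 1.831 rad/s.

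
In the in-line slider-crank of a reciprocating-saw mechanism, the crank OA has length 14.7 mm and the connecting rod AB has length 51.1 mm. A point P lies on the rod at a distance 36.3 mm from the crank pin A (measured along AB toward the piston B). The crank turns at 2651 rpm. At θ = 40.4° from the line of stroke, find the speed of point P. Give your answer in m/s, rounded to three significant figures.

ω = 277.6 rad/s.  Crank-pin speed |V_A| = rω = 4.0809 m/s, perpendicular to OA.
Rod angle: sinφ = −(r/L) sinθ ⇒ φ = -10.745°; ω_rod = −rω cosθ/√(L²−r²sin²θ) = -61.903 rad/s.
V_P = V_A + ω_rod × AP, with AP = 0.0363 m along the rod.
Components: V_Px = −rω sinθ − a·ω_rod·sinφ = -3.0639 m/s;  V_Py = rω cosθ + a·ω_rod·cosφ = +0.90009 m/s.
|V_P| = √(V_Px² + V_Py²) = 3.1933 m/s.

3.19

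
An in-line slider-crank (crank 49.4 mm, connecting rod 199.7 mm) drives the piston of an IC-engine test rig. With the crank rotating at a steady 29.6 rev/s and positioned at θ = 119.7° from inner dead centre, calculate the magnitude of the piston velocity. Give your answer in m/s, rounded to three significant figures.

ω = 2π·29.6 = 186 rad/s
For an in-line slider-crank, x = r cosθ + √(L² − r² sin²θ), so v = −rω sinθ·[1 + r cosθ/√(L² − r² sin²θ)].
With r = 0.0494 m, L = 0.1997 m, θ = 119.7°: √(L² − r² sin²θ) = 0.19504 m.
v = −0.0494·186·0.86863·[1 + 0.0494·-0.49546/0.19504] = -6.9791 m/s.
|v| = 6.9791 m/s.

6.98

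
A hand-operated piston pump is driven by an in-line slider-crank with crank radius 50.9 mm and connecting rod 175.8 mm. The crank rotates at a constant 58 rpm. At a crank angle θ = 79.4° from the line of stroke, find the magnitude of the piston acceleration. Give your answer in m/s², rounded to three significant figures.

ω = 2π·58/60 = 6.074 rad/s
x(θ) = r cosθ + √(L² − r² sin²θ); with ω constant, a = ω²·d²x/dθ².
d²x/dθ² = −r cosθ − r²(cos2θ)/√u − r⁴ sin²2θ/(4u^{3/2}),  u = L² − r² sin²θ = 0.0284025 m².
Substituting r = 0.0509 m, L = 0.1758 m, θ = 79.4°: d²x/dθ² = +0.0049236 m.
a = ω²·d²x/dθ² = (6.074)²·(+0.0049236) = +0.18163 m/s²;  |a| = 0.18163 m/s².

0.182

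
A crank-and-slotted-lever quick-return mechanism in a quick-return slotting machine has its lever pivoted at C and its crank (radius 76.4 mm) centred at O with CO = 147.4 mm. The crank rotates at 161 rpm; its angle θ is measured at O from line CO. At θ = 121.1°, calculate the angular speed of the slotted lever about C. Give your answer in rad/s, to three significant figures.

0.0213

ω = 16.86 rad/s (from 161 rpm).
Crank pin A relative to C: A = (d + r cosθ, r sinθ); lever angle φ = atan2(r sinθ, d + r cosθ).
Differentiating tanφ: φ̇ = rω(d cosθ + r)/(d² + r² + 2dr cosθ).
d² + r² + 2dr cosθ = |CA|² = 0.01593 m²;  d cosθ + r = +0.00026299 m.
|ω_lever| = |0.0764·16.86·+0.00026299| / 0.01593 = 0.021265 rad/s.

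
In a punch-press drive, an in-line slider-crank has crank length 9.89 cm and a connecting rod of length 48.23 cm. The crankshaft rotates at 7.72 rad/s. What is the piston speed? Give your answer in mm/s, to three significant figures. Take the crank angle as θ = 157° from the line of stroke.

ω = 7.72 rad/s
For an in-line slider-crank, x = r cosθ + √(L² − r² sin²θ), so v = −rω sinθ·[1 + r cosθ/√(L² − r² sin²θ)].
With r = 0.0989 m, L = 0.4823 m, θ = 157°: √(L² − r² sin²θ) = 0.48075 m.
v = −0.0989·7.72·0.39073·[1 + 0.0989·-0.92050/0.48075] = -0.24183 m/s.
|v| = 0.24183 m/s = 241.83 mm/s.

242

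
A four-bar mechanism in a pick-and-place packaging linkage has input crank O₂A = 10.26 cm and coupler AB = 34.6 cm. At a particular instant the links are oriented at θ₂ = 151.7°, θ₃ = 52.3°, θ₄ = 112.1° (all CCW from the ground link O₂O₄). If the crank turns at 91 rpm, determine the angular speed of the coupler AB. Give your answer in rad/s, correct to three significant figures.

ω₂ = 9.529 rad/s (from 91 rpm).
Differentiating the loop-closure r₂e^{iθ₂}+r₃e^{iθ₃}=r₁+r₄e^{iθ₄} gives r₂ω₂e^{iθ₂}+r₃ω₃e^{iθ₃}=r₄ω₄e^{iθ₄}.
Eliminating the other unknown: ω₃ = r₂ω₂ sin(θ₄−θ₂) / [r₃ sin(θ₃−θ₄)].
Numerator sine = -0.63742; denominator sine = -0.86427.
Result = 0.1026·9.529·(-0.63742) / (0.346·(-0.86427)) = +2.0841 rad/s; magnitude 2.0841 rad/s.

2.08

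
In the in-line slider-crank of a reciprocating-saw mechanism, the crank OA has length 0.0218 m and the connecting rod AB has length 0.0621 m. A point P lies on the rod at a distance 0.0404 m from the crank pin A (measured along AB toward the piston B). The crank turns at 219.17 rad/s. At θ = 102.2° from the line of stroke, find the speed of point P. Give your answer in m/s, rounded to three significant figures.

ω = 219.2 rad/s.  Crank-pin speed |V_A| = rω = 4.7779 m/s, perpendicular to OA.
Rod angle: sinφ = −(r/L) sinθ ⇒ φ = -20.067°; ω_rod = −rω cosθ/√(L²−r²sin²θ) = +17.31 rad/s.
V_P = V_A + ω_rod × AP, with AP = 0.0404 m along the rod.
Components: V_Px = −rω sinθ − a·ω_rod·sinφ = -4.4301 m/s;  V_Py = rω cosθ + a·ω_rod·cosφ = -0.35282 m/s.
|V_P| = √(V_Px² + V_Py²) = 4.4441 m/s.

4.44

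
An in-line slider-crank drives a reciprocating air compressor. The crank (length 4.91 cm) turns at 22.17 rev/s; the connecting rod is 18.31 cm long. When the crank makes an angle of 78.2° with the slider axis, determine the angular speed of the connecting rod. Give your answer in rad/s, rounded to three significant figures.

ω = 139.3 rad/s (converted from 22.17 rev/s).
The rod makes angle φ with the slider axis where L sinφ = r sinθ; differentiating, L cosφ·φ̇ = r ω cosθ.
L cosφ = √(L² − r² sin²θ) = 0.17668 m.
|ω_rod| = r ω |cosθ| / √(L² − r² sin²θ) = 0.0491·139.3·0.20450/0.17668 = 7.9164 rad/s.

7.92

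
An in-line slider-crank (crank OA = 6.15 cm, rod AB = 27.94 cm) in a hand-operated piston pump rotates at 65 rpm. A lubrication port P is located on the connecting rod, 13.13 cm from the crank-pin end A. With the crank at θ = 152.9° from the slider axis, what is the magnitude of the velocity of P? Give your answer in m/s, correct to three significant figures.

0.263

ω = 6.807 rad/s.  Crank-pin speed |V_A| = rω = 0.41862 m/s, perpendicular to OA.
Rod angle: sinφ = −(r/L) sinθ ⇒ φ = -5.755°; ω_rod = −rω cosθ/√(L²−r²sin²θ) = +1.3405 rad/s.
V_P = V_A + ω_rod × AP, with AP = 0.1313 m along the rod.
Components: V_Px = −rω sinθ − a·ω_rod·sinφ = -0.17305 m/s;  V_Py = rω cosθ + a·ω_rod·cosφ = -0.19753 m/s.
|V_P| = √(V_Px² + V_Py²) = 0.26261 m/s.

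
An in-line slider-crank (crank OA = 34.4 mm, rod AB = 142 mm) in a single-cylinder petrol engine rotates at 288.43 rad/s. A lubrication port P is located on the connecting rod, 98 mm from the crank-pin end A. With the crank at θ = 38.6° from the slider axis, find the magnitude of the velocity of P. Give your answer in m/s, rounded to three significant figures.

7.41

ω = 288.4 rad/s.  Crank-pin speed |V_A| = rω = 9.922 m/s, perpendicular to OA.
Rod angle: sinφ = −(r/L) sinθ ⇒ φ = -8.693°; ω_rod = −rω cosθ/√(L²−r²sin²θ) = -55.242 rad/s.
V_P = V_A + ω_rod × AP, with AP = 0.098 m along the rod.
Components: V_Px = −rω sinθ − a·ω_rod·sinφ = -7.0083 m/s;  V_Py = rω cosθ + a·ω_rod·cosφ = +2.4027 m/s.
|V_P| = √(V_Px² + V_Py²) = 7.4088 m/s.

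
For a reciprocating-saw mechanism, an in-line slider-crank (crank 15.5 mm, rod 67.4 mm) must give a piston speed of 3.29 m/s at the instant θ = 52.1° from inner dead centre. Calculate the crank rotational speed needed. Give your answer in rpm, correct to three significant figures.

2250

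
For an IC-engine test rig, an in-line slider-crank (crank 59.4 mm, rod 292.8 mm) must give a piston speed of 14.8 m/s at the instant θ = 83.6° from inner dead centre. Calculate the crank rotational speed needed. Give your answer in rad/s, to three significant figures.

245

For an in-line slider-crank, |v_piston| = rω|sinθ|·[1 + r cosθ/√(L² − r² sin²θ)].
With r = 0.0594 m, L = 0.2928 m, θ = 83.6°: the bracketed kinematic factor |dx/dθ| = 0.060393 m.
ω = v/|dx/dθ| = 14.8/0.060393 = 245.06 rad/s.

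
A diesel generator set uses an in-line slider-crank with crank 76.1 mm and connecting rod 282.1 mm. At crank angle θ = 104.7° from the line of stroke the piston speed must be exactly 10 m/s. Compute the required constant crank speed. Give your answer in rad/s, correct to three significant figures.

146

For an in-line slider-crank, |v_piston| = rω|sinθ|·[1 + r cosθ/√(L² − r² sin²θ)].
With r = 0.0761 m, L = 0.2821 m, θ = 104.7°: the bracketed kinematic factor |dx/dθ| = 0.068389 m.
ω = v/|dx/dθ| = 10/0.068389 = 146.22 rad/s.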